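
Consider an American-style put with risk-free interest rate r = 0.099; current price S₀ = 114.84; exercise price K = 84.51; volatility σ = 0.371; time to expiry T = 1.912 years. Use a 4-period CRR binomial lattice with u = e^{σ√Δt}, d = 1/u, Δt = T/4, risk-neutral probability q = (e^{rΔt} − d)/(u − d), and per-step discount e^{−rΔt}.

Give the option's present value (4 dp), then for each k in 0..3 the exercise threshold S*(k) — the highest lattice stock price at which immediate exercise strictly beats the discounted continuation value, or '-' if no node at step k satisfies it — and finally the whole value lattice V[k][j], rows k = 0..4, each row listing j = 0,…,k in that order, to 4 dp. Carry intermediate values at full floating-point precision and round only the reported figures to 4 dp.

Δt=0.47800  u=1.29240  d=0.77375  q=0.52966  discount=0.95378
step 4 (expiry): payoffs max(K−S,0) = 43.3470 15.7557 0.0000 0.0000 0.0000
step 3: (k=3,j=0): S=53.1990, (K−S)⁺=31.3110, hold=27.4050 ⇒ V=31.3110 exercise | (k=3,j=1): S=88.8580, (K−S)⁺=0.0000, hold=7.0680 ⇒ V=7.0680 continue | (k=3,j=2): S=148.4191, (K−S)⁺=0.0000, hold=0.0000 ⇒ V=0.0000 continue | (k=3,j=3): S=247.9038, (K−S)⁺=0.0000, hold=0.0000 ⇒ V=0.0000 continue  boundary S*=53.1990
step 2: (k=2,j=0): S=68.7543, (K−S)⁺=15.7557, hold=17.6168 ⇒ V=17.6168 continue | (k=2,j=1): S=114.8400, (K−S)⁺=0.0000, hold=3.1707 ⇒ V=3.1707 continue | (k=2,j=2): S=191.8167, (K−S)⁺=0.0000, hold=0.0000 ⇒ V=0.0000 continue  boundary S*=-
step 1: (k=1,j=0): S=88.8580, (K−S)⁺=0.0000, hold=9.5047 ⇒ V=9.5047 continue | (k=1,j=1): S=148.4191, (K−S)⁺=0.0000, hold=1.4224 ⇒ V=1.4224 continue  boundary S*=-
step 0: (k=0,j=0): S=114.8400, (K−S)⁺=0.0000, hold=4.9824 ⇒ V=4.9824 continue  boundary S*=-

price = 4.9824
boundary = - - - 53.1990
tree:
4.9824
9.5047 1.4224
17.6168 3.1707 0.0000
31.3110 7.0680 0.0000 0.0000
43.3470 15.7557 0.0000 0.0000 0.0000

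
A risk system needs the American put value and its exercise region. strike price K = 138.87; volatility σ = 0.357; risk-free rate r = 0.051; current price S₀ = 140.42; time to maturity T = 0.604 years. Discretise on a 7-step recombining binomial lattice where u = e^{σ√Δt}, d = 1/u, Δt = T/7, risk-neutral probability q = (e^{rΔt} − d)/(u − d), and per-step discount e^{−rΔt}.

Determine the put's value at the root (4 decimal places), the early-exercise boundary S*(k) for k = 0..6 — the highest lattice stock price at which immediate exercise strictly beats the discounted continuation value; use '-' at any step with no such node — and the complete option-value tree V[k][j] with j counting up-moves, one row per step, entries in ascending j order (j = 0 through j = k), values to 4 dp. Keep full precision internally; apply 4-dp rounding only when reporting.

Δt=0.08629, u=1.11056, d=0.90044, q=0.49480, disc=e^(-rΔt)=0.99561
k=7 terminal: V=max(K-S,0) → 71.4750 55.7484 36.3521 12.4296 0.0000 0.0000 0.0000 0.0000
k=6: j=0 S=74.8464 intr=64.0236 cont=63.4139 V=64.0236[EX]; j=1 S=92.3117 intr=46.5583 cont=45.9485 V=46.5583[EX]; j=2 S=113.8526 intr=25.0174 cont=24.4076 V=25.0174[EX]; j=3 S=140.4200 intr=0.0000 cont=6.2519 V=6.2519[hold]; j=4 S=173.1869 intr=0.0000 cont=0.0000 V=0.0000[hold]; j=5 S=213.5999 intr=0.0000 cont=0.0000 V=0.0000[hold]; j=6 S=263.4433 intr=0.0000 cont=0.0000 V=0.0000[hold]  S*(6)=113.8526
k=5: j=0 S=83.1216 intr=55.7484 cont=55.1387 V=55.7484[EX]; j=1 S=102.5179 intr=36.3521 cont=35.7423 V=36.3521[EX]; j=2 S=126.4404 intr=12.4296 cont=15.6632 V=15.6632[hold]; j=3 S=155.9452 intr=0.0000 cont=3.1446 V=3.1446[hold]; j=4 S=192.3349 intr=0.0000 cont=0.0000 V=0.0000[hold]; j=5 S=237.2161 intr=0.0000 cont=0.0000 V=0.0000[hold]  S*(5)=102.5179
k=4: j=0 S=92.3117 intr=46.5583 cont=45.9485 V=46.5583[EX]; j=1 S=113.8526 intr=25.0174 cont=26.0006 V=26.0006[hold]; j=2 S=140.4200 intr=0.0000 cont=9.4275 V=9.4275[hold]; j=3 S=173.1869 intr=0.0000 cont=1.5817 V=1.5817[hold]; j=4 S=213.5999 intr=0.0000 cont=0.0000 V=0.0000[hold]  S*(4)=92.3117
k=3: j=0 S=102.5179 intr=36.3521 cont=36.2266 V=36.3521[EX]; j=1 S=126.4404 intr=12.4296 cont=17.7221 V=17.7221[hold]; j=2 S=155.9452 intr=0.0000 cont=5.5211 V=5.5211[hold]; j=3 S=192.3349 intr=0.0000 cont=0.7956 V=0.7956[hold]  S*(3)=102.5179
k=2: j=0 S=113.8526 intr=25.0174 cont=27.0149 V=27.0149[hold]; j=1 S=140.4200 intr=0.0000 cont=11.6338 V=11.6338[hold]; j=2 S=173.1869 intr=0.0000 cont=3.1689 V=3.1689[hold]  S*(2)=-
k=1: j=0 S=126.4404 intr=12.4296 cont=19.3192 V=19.3192[hold]; j=1 S=155.9452 intr=0.0000 cont=7.4127 V=7.4127[hold]  S*(1)=-
k=0: j=0 S=140.4200 intr=0.0000 cont=13.3689 V=13.3689[hold]  S*(0)=-

price = 13.3689
boundary = - - - 102.5179 92.3117 102.5179 113.8526
tree:
13.3689
19.3192 7.4127
27.0149 11.6338 3.1689
36.3521 17.7221 5.5211 0.7956
46.5583 26.0006 9.4275 1.5817 0.0000
55.7484 36.3521 15.6632 3.1446 0.0000 0.0000
64.0236 46.5583 25.0174 6.2519 0.0000 0.0000 0.0000
71.4750 55.7484 36.3521 12.4296 0.0000 0.0000 0.0000 0.0000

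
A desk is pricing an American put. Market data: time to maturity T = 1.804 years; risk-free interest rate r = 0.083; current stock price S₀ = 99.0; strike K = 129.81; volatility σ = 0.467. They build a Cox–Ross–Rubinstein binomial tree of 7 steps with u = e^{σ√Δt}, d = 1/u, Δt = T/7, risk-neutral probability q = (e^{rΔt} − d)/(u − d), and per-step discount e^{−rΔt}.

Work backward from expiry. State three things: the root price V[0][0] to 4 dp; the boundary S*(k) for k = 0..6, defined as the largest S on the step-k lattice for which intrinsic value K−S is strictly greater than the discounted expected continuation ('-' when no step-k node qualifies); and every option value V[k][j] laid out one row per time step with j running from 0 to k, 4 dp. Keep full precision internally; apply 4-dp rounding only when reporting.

price = 37.5751
boundary = - 78.1043 61.6189 78.1043 61.6189 78.1043 99.0000
tree:
37.5751
51.7057 24.3121
68.1911 36.1130 12.9216
81.1968 51.7057 21.2399 4.7050
91.4575 68.1911 33.8719 8.8345 0.5501
99.5525 81.1968 51.7057 16.5306 1.0937 0.0000
105.9389 91.4575 68.1911 30.8100 2.1747 0.0000 0.0000
110.9773 99.5525 81.1968 51.7057 4.3239 0.0000 0.0000 0.0000

Δt=0.25771, u=1.26754, d=0.78893, q=0.48618, disc=e^(-rΔt)=0.97884
k=7 terminal: V=max(K-S,0) → 110.9773 99.5525 81.1968 51.7057 4.3239 0.0000 0.0000 0.0000
k=6: j=0 S=23.8711 intr=105.9389 cont=103.1917 V=105.9389[EX]; j=1 S=38.3525 intr=91.4575 cont=88.7103 V=91.4575[EX]; j=2 S=61.6189 intr=68.1911 cont=65.4439 V=68.1911[EX]; j=3 S=99.0000 intr=30.8100 cont=28.0628 V=30.8100[EX]; j=4 S=159.0582 intr=0.0000 cont=2.1747 V=2.1747[hold]; j=5 S=255.5507 intr=0.0000 cont=0.0000 V=0.0000[hold]; j=6 S=410.5801 intr=0.0000 cont=0.0000 V=0.0000[hold]  S*(6)=99.0000
k=5: j=0 S=30.2575 intr=99.5525 cont=96.8053 V=99.5525[EX]; j=1 S=48.6132 intr=81.1968 cont=78.4497 V=81.1968[EX]; j=2 S=78.1043 intr=51.7057 cont=48.9585 V=51.7057[EX]; j=3 S=125.4861 intr=4.3239 cont=16.5306 V=16.5306[hold]; j=4 S=201.6121 intr=0.0000 cont=1.0937 V=1.0937[hold]; j=5 S=323.9198 intr=0.0000 cont=0.0000 V=0.0000[hold]  S*(5)=78.1043
k=4: j=0 S=38.3525 intr=91.4575 cont=88.7103 V=91.4575[EX]; j=1 S=61.6189 intr=68.1911 cont=65.4439 V=68.1911[EX]; j=2 S=99.0000 intr=30.8100 cont=33.8719 V=33.8719[hold]; j=3 S=159.0582 intr=0.0000 cont=8.8345 V=8.8345[hold]; j=4 S=255.5507 intr=0.0000 cont=0.5501 V=0.5501[hold]  S*(4)=61.6189
k=3: j=0 S=48.6132 intr=81.1968 cont=78.4497 V=81.1968[EX]; j=1 S=78.1043 intr=51.7057 cont=50.4157 V=51.7057[EX]; j=2 S=125.4861 intr=4.3239 cont=21.2399 V=21.2399[hold]; j=3 S=201.6121 intr=0.0000 cont=4.7050 V=4.7050[hold]  S*(3)=78.1043
k=2: j=0 S=61.6189 intr=68.1911 cont=65.4439 V=68.1911[EX]; j=1 S=99.0000 intr=30.8100 cont=36.1130 V=36.1130[hold]; j=2 S=159.0582 intr=0.0000 cont=12.9216 V=12.9216[hold]  S*(2)=61.6189
k=1: j=0 S=78.1043 intr=51.7057 cont=51.4822 V=51.7057[EX]; j=1 S=125.4861 intr=4.3239 cont=24.3121 V=24.3121[hold]  S*(1)=78.1043
k=0: j=0 S=99.0000 intr=30.8100 cont=37.5751 V=37.5751[hold]  S*(0)=-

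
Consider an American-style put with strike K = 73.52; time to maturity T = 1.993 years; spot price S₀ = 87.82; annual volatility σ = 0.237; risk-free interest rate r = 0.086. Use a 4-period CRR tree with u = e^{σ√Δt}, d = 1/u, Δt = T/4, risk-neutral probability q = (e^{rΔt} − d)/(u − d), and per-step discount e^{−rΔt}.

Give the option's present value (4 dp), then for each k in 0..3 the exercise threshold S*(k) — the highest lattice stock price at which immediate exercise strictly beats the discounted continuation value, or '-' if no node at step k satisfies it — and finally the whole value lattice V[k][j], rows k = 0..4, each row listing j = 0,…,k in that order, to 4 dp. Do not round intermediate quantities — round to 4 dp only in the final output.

price = 2.3960
boundary = - - 62.8473 53.1659
tree:
2.3960
5.1426 0.6539
10.6727 1.6587 0.0000
20.3541 4.2074 0.0000 0.0000
28.5441 10.6727 0.0000 0.0000 0.0000

Δt=0.49825  u=1.18210  d=0.84595  q=0.58852  discount=0.95806
step 4 (expiry): payoffs max(K−S,0) = 28.5441 10.6727 0.0000 0.0000 0.0000
step 3: (k=3,j=0): S=53.1659, (K−S)⁺=20.3541, hold=17.2704 ⇒ V=20.3541 exercise | (k=3,j=1): S=74.2916, (K−S)⁺=0.0000, hold=4.2074 ⇒ V=4.2074 continue | (k=3,j=2): S=103.8118, (K−S)⁺=0.0000, hold=0.0000 ⇒ V=0.0000 continue | (k=3,j=3): S=145.0621, (K−S)⁺=0.0000, hold=0.0000 ⇒ V=0.0000 continue  boundary S*=53.1659
step 2: (k=2,j=0): S=62.8473, (K−S)⁺=10.6727, hold=10.3963 ⇒ V=10.6727 exercise | (k=2,j=1): S=87.8200, (K−S)⁺=0.0000, hold=1.6587 ⇒ V=1.6587 continue | (k=2,j=2): S=122.7158, (K−S)⁺=0.0000, hold=0.0000 ⇒ V=0.0000 continue  boundary S*=62.8473
step 1: (k=1,j=0): S=74.2916, (K−S)⁺=0.0000, hold=5.1426 ⇒ V=5.1426 continue | (k=1,j=1): S=103.8118, (K−S)⁺=0.0000, hold=0.6539 ⇒ V=0.6539 continue  boundary S*=-
step 0: (k=0,j=0): S=87.8200, (K−S)⁺=0.0000, hold=2.3960 ⇒ V=2.3960 continue  boundary S*=-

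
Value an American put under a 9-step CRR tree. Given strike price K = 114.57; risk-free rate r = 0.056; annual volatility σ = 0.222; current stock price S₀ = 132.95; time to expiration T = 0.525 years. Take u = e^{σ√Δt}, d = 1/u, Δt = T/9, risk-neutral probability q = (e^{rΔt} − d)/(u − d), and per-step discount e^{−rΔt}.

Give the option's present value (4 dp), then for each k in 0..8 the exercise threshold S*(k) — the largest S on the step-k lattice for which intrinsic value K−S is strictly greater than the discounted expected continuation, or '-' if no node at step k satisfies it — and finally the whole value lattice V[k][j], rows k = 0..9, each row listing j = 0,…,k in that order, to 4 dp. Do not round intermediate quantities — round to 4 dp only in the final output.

price = 1.3580
boundary = - - - - - - 96.3767 101.6853 107.2863
tree:
1.3580
2.2478 0.5357
3.6428 0.9593 0.1434
5.7549 1.6935 0.2797 0.0171
8.8113 2.9370 0.5430 0.0355 0.0000
12.9753 4.9783 1.0492 0.0738 0.0000 0.0000
18.1933 8.1845 2.0157 0.1532 0.0000 0.0000 0.0000
23.2247 12.8847 3.8468 0.3184 0.0000 0.0000 0.0000 0.0000
27.9935 18.1933 7.2837 0.6615 0.0000 0.0000 0.0000 0.0000 0.0000
32.5133 23.2247 12.8847 1.3742 0.0000 0.0000 0.0000 0.0000 0.0000 0.0000

Δt=0.05833, u=1.05508, d=0.94779, q=0.51710, disc=e^(-rΔt)=0.99674
k=9 terminal: V=max(K-S,0) → 32.5133 23.2247 12.8847 1.3742 0.0000 0.0000 0.0000 0.0000 0.0000 0.0000
k=8: j=0 S=86.5765 intr=27.9935 cont=27.6199 V=27.9935[EX]; j=1 S=96.3767 intr=18.1933 cont=17.8196 V=18.1933[EX]; j=2 S=107.2863 intr=7.2837 cont=6.9101 V=7.2837[EX]; j=3 S=119.4308 intr=0.0000 cont=0.6615 V=0.6615[hold]; j=4 S=132.9500 intr=0.0000 cont=0.0000 V=0.0000[hold]; j=5 S=147.9996 intr=0.0000 cont=0.0000 V=0.0000[hold]; j=6 S=164.7527 intr=0.0000 cont=0.0000 V=0.0000[hold]; j=7 S=183.4022 intr=0.0000 cont=0.0000 V=0.0000[hold]; j=8 S=204.1628 intr=0.0000 cont=0.0000 V=0.0000[hold]  S*(8)=107.2863
k=7: j=0 S=91.3453 intr=23.2247 cont=22.8511 V=23.2247[EX]; j=1 S=101.6853 intr=12.8847 cont=12.5111 V=12.8847[EX]; j=2 S=113.1958 intr=1.3742 cont=3.8468 V=3.8468[hold]; j=3 S=126.0092 intr=0.0000 cont=0.3184 V=0.3184[hold]; j=4 S=140.2731 intr=0.0000 cont=0.0000 V=0.0000[hold]; j=5 S=156.1516 intr=0.0000 cont=0.0000 V=0.0000[hold]; j=6 S=173.8275 intr=0.0000 cont=0.0000 V=0.0000[hold]; j=7 S=193.5043 intr=0.0000 cont=0.0000 V=0.0000[hold]  S*(7)=101.6853
k=6: j=0 S=96.3767 intr=18.1933 cont=17.8196 V=18.1933[EX]; j=1 S=107.2863 intr=7.2837 cont=8.1845 V=8.1845[hold]; j=2 S=119.4308 intr=0.0000 cont=2.0157 V=2.0157[hold]; j=3 S=132.9500 intr=0.0000 cont=0.1532 V=0.1532[hold]; j=4 S=147.9996 intr=0.0000 cont=0.0000 V=0.0000[hold]; j=5 S=164.7527 intr=0.0000 cont=0.0000 V=0.0000[hold]; j=6 S=183.4022 intr=0.0000 cont=0.0000 V=0.0000[hold]  S*(6)=96.3767
k=5: j=0 S=101.6853 intr=12.8847 cont=12.9753 V=12.9753[hold]; j=1 S=113.1958 intr=1.3742 cont=4.9783 V=4.9783[hold]; j=2 S=126.0092 intr=0.0000 cont=1.0492 V=1.0492[hold]; j=3 S=140.2731 intr=0.0000 cont=0.0738 V=0.0738[hold]; j=4 S=156.1516 intr=0.0000 cont=0.0000 V=0.0000[hold]; j=5 S=173.8275 intr=0.0000 cont=0.0000 V=0.0000[hold]  S*(5)=-
k=4: j=0 S=107.2863 intr=7.2837 cont=8.8113 V=8.8113[hold]; j=1 S=119.4308 intr=0.0000 cont=2.9370 V=2.9370[hold]; j=2 S=132.9500 intr=0.0000 cont=0.5430 V=0.5430[hold]; j=3 S=147.9996 intr=0.0000 cont=0.0355 V=0.0355[hold]; j=4 S=164.7527 intr=0.0000 cont=0.0000 V=0.0000[hold]  S*(4)=-
k=3: j=0 S=113.1958 intr=1.3742 cont=5.7549 V=5.7549[hold]; j=1 S=126.0092 intr=0.0000 cont=1.6935 V=1.6935[hold]; j=2 S=140.2731 intr=0.0000 cont=0.2797 V=0.2797[hold]; j=3 S=156.1516 intr=0.0000 cont=0.0171 V=0.0171[hold]  S*(3)=-
k=2: j=0 S=119.4308 intr=0.0000 cont=3.6428 V=3.6428[hold]; j=1 S=132.9500 intr=0.0000 cont=0.9593 V=0.9593[hold]; j=2 S=147.9996 intr=0.0000 cont=0.1434 V=0.1434[hold]  S*(2)=-
k=1: j=0 S=126.0092 intr=0.0000 cont=2.2478 V=2.2478[hold]; j=1 S=140.2731 intr=0.0000 cont=0.5357 V=0.5357[hold]  S*(1)=-
k=0: j=0 S=132.9500 intr=0.0000 cont=1.3580 V=1.3580[hold]  S*(0)=-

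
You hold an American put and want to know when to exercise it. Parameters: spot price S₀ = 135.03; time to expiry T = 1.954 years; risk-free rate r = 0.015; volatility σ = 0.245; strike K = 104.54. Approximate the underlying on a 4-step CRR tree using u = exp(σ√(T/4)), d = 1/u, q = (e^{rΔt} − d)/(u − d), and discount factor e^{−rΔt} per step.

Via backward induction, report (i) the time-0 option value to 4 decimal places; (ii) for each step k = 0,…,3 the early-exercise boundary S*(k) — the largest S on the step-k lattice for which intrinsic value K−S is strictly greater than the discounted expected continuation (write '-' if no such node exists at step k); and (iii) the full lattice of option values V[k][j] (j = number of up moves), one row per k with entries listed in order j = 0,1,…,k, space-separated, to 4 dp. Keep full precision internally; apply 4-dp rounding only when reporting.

price = 5.0054
boundary = - - - 80.7845
tree:
5.0054
8.5687 1.2014
14.4256 2.3214 0.0000
23.7555 4.4855 0.0000 0.0000
36.4692 8.6672 0.0000 0.0000 0.0000

params: Δt=0.48850 u=1.18677 d=0.84262 q=0.47866 e^(-rΔt)=0.99270
t_4 payoffs: 36.4692 8.6672 0.0000 0.0000 0.0000
t_3: node(3,0) S=80.7845 payoff=23.7555 vs cont=22.9923 → 23.7555 [stop]  node(3,1) S=113.7792 payoff=0.0000 vs cont=4.4855 → 4.4855 [wait]  node(3,2) S=160.2499 payoff=0.0000 vs cont=0.0000 → 0.0000 [wait]  node(3,3) S=225.7005 payoff=0.0000 vs cont=0.0000 → 0.0000 [wait]  ⇒ S*(3)=80.7845
t_2: node(2,0) S=95.8728 payoff=8.6672 vs cont=14.4256 → 14.4256 [wait]  node(2,1) S=135.0300 payoff=0.0000 vs cont=2.3214 → 2.3214 [wait]  node(2,2) S=190.1801 payoff=0.0000 vs cont=0.0000 → 0.0000 [wait]  ⇒ S*(2)=-
t_1: node(1,0) S=113.7792 payoff=0.0000 vs cont=8.5687 → 8.5687 [wait]  node(1,1) S=160.2499 payoff=0.0000 vs cont=1.2014 → 1.2014 [wait]  ⇒ S*(1)=-
t_0: node(0,0) S=135.0300 payoff=0.0000 vs cont=5.0054 → 5.0054 [wait]  ⇒ S*(0)=-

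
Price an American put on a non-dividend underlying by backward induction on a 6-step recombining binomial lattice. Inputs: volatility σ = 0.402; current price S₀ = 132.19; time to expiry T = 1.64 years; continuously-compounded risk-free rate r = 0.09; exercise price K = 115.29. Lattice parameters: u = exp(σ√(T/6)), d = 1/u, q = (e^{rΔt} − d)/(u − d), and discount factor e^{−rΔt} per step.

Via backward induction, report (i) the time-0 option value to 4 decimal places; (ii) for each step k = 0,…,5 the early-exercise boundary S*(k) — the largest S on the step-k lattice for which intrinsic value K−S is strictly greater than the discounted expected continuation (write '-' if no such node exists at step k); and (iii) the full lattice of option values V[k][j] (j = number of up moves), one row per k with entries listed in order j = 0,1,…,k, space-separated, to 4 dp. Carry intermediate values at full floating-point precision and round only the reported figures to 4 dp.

price = 11.9705
boundary = - - - 70.3672 86.8254 70.3672
tree:
11.9705
19.2685 5.4474
30.0173 9.7417 1.5305
44.9228 16.9686 3.1784 0.0000
58.2612 28.4646 6.6004 0.0000 0.0000
69.0712 44.9228 13.7069 0.0000 0.0000 0.0000
77.8322 58.2612 28.4646 0.0000 0.0000 0.0000 0.0000

params: Δt=0.27333 u=1.23389 d=0.81045 q=0.50647 e^(-rΔt)=0.97570
t_6 payoffs: 77.8322 58.2612 28.4646 0.0000 0.0000 0.0000 0.0000
t_5: node(5,0) S=46.2188 payoff=69.0712 vs cont=66.2697 → 69.0712 [stop]  node(5,1) S=70.3672 payoff=44.9228 vs cont=42.1212 → 44.9228 [stop]  node(5,2) S=107.1328 payoff=8.1572 vs cont=13.7069 → 13.7069 [wait]  node(5,3) S=163.1078 payoff=0.0000 vs cont=0.0000 → 0.0000 [wait]  node(5,4) S=248.3285 payoff=0.0000 vs cont=0.0000 → 0.0000 [wait]  node(5,5) S=378.0756 payoff=0.0000 vs cont=0.0000 → 0.0000 [wait]  ⇒ S*(5)=70.3672
t_4: node(4,0) S=57.0288 payoff=58.2612 vs cont=55.4596 → 58.2612 [stop]  node(4,1) S=86.8254 payoff=28.4646 vs cont=28.4056 → 28.4646 [stop]  node(4,2) S=132.1900 payoff=0.0000 vs cont=6.6004 → 6.6004 [wait]  node(4,3) S=201.2568 payoff=0.0000 vs cont=0.0000 → 0.0000 [wait]  node(4,4) S=306.4098 payoff=0.0000 vs cont=0.0000 → 0.0000 [wait]  ⇒ S*(4)=86.8254
t_3: node(3,0) S=70.3672 payoff=44.9228 vs cont=42.1212 → 44.9228 [stop]  node(3,1) S=107.1328 payoff=8.1572 vs cont=16.9686 → 16.9686 [wait]  node(3,2) S=163.1078 payoff=0.0000 vs cont=3.1784 → 3.1784 [wait]  node(3,3) S=248.3285 payoff=0.0000 vs cont=0.0000 → 0.0000 [wait]  ⇒ S*(3)=70.3672
t_2: node(2,0) S=86.8254 payoff=28.4646 vs cont=30.0173 → 30.0173 [wait]  node(2,1) S=132.1900 payoff=0.0000 vs cont=9.7417 → 9.7417 [wait]  node(2,2) S=201.2568 payoff=0.0000 vs cont=1.5305 → 1.5305 [wait]  ⇒ S*(2)=-
t_1: node(1,0) S=107.1328 payoff=8.1572 vs cont=19.2685 → 19.2685 [wait]  node(1,1) S=163.1078 payoff=0.0000 vs cont=5.4474 → 5.4474 [wait]  ⇒ S*(1)=-
t_0: node(0,0) S=132.1900 payoff=0.0000 vs cont=11.9705 → 11.9705 [wait]  ⇒ S*(0)=-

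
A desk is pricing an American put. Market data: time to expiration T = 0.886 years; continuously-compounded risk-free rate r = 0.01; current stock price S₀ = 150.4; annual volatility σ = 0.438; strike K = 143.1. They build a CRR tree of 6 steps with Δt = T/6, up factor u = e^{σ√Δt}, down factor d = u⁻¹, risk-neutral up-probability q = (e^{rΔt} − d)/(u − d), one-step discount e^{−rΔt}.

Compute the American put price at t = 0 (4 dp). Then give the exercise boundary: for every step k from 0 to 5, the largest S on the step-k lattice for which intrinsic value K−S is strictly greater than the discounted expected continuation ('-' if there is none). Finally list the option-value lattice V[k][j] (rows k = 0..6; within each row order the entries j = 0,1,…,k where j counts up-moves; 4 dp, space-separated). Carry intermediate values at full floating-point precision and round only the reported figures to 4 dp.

price = 19.8560
boundary = - - - - 76.7114 90.7730
tree:
19.8560
28.5435 9.8187
39.6327 15.7416 2.9636
52.6918 24.5758 5.5207 0.0000
66.3886 36.9353 10.2842 0.0000 0.0000
78.2720 52.3270 19.1578 0.0000 0.0000 0.0000
88.3145 66.3886 35.6878 0.0000 0.0000 0.0000 0.0000

Δt=0.14767, u=1.18331, d=0.84509, q=0.46239, disc=e^(-rΔt)=0.99852
k=6 terminal: V=max(K-S,0) → 88.3145 66.3886 35.6878 0.0000 0.0000 0.0000 0.0000
k=5: j=0 S=64.8280 intr=78.2720 cont=78.0608 V=78.2720[EX]; j=1 S=90.7730 intr=52.3270 cont=52.1158 V=52.3270[EX]; j=2 S=127.1015 intr=15.9985 cont=19.1578 V=19.1578[hold]; j=3 S=177.9692 intr=0.0000 cont=0.0000 V=0.0000[hold]; j=4 S=249.1948 intr=0.0000 cont=0.0000 V=0.0000[hold]; j=5 S=348.9257 intr=0.0000 cont=0.0000 V=0.0000[hold]  S*(5)=90.7730
k=4: j=0 S=76.7114 intr=66.3886 cont=66.1775 V=66.3886[EX]; j=1 S=107.4122 intr=35.6878 cont=36.9353 V=36.9353[hold]; j=2 S=150.4000 intr=0.0000 cont=10.2842 V=10.2842[hold]; j=3 S=210.5920 intr=0.0000 cont=0.0000 V=0.0000[hold]; j=4 S=294.8736 intr=0.0000 cont=0.0000 V=0.0000[hold]  S*(4)=76.7114
k=3: j=0 S=90.7730 intr=52.3270 cont=52.6918 V=52.6918[hold]; j=1 S=127.1015 intr=15.9985 cont=24.5758 V=24.5758[hold]; j=2 S=177.9692 intr=0.0000 cont=5.5207 V=5.5207[hold]; j=3 S=249.1948 intr=0.0000 cont=0.0000 V=0.0000[hold]  S*(3)=-
k=2: j=0 S=107.4122 intr=35.6878 cont=39.6327 V=39.6327[hold]; j=1 S=150.4000 intr=0.0000 cont=15.7416 V=15.7416[hold]; j=2 S=210.5920 intr=0.0000 cont=2.9636 V=2.9636[hold]  S*(2)=-
k=1: j=0 S=127.1015 intr=15.9985 cont=28.5435 V=28.5435[hold]; j=1 S=177.9692 intr=0.0000 cont=9.8187 V=9.8187[hold]  S*(1)=-
k=0: j=0 S=150.4000 intr=0.0000 cont=19.8560 V=19.8560[hold]  S*(0)=-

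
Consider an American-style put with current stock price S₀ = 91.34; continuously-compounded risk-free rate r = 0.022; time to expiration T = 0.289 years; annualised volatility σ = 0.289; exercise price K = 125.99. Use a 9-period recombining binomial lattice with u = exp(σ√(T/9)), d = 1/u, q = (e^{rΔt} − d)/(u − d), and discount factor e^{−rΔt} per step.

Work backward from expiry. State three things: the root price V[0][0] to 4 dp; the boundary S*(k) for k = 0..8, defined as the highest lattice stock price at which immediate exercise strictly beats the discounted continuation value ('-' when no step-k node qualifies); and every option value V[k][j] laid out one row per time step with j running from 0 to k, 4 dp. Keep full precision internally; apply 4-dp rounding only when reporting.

params: Δt=0.03211 u=1.05315 d=0.94953 q=0.49388 e^(-rΔt)=0.99929
t_9 payoffs: 68.6785 62.4242 55.4873 47.7934 39.2599 29.7951 19.2974 7.6542 0.0000 0.0000
t_8: node(8,0) S=60.3577 payoff=65.6323 vs cont=65.5433 → 65.6323 [stop]  node(8,1) S=66.9445 payoff=59.0455 vs cont=58.9566 → 59.0455 [stop]  node(8,2) S=74.2501 payoff=51.7399 vs cont=51.6510 → 51.7399 [stop]  node(8,3) S=82.3529 payoff=43.6371 vs cont=43.5481 → 43.6371 [stop]  node(8,4) S=91.3400 payoff=34.6500 vs cont=34.5610 → 34.6500 [stop]  node(8,5) S=101.3079 payoff=24.6821 vs cont=24.5932 → 24.6821 [stop]  node(8,6) S=112.3635 payoff=13.6265 vs cont=13.5375 → 13.6265 [stop]  node(8,7) S=124.6256 payoff=1.3644 vs cont=3.8712 → 3.8712 [wait]  node(8,8) S=138.2259 payoff=0.0000 vs cont=0.0000 → 0.0000 [wait]  ⇒ S*(8)=112.3635
t_7: node(7,0) S=63.5658 payoff=62.4242 vs cont=62.3352 → 62.4242 [stop]  node(7,1) S=70.5027 payoff=55.4873 vs cont=55.3983 → 55.4873 [stop]  node(7,2) S=78.1966 payoff=47.7934 vs cont=47.7044 → 47.7934 [stop]  node(7,3) S=86.7301 payoff=39.2599 vs cont=39.1709 → 39.2599 [stop]  node(7,4) S=96.1949 payoff=29.7951 vs cont=29.7061 → 29.7951 [stop]  node(7,5) S=106.6926 payoff=19.2974 vs cont=19.2085 → 19.2974 [stop]  node(7,6) S=118.3358 payoff=7.6542 vs cont=8.8024 → 8.8024 [wait]  node(7,7) S=131.2497 payoff=0.0000 vs cont=1.9579 → 1.9579 [wait]  ⇒ S*(7)=106.6926
t_6: node(6,0) S=66.9445 payoff=59.0455 vs cont=58.9566 → 59.0455 [stop]  node(6,1) S=74.2501 payoff=51.7399 vs cont=51.6510 → 51.7399 [stop]  node(6,2) S=82.3529 payoff=43.6371 vs cont=43.5481 → 43.6371 [stop]  node(6,3) S=91.3400 payoff=34.6500 vs cont=34.5610 → 34.6500 [stop]  node(6,4) S=101.3079 payoff=24.6821 vs cont=24.5932 → 24.6821 [stop]  node(6,5) S=112.3635 payoff=13.6265 vs cont=14.1042 → 14.1042 [wait]  node(6,6) S=124.6256 payoff=1.3644 vs cont=5.4182 → 5.4182 [wait]  ⇒ S*(6)=101.3079
t_5: node(5,0) S=70.5027 payoff=55.4873 vs cont=55.3983 → 55.4873 [stop]  node(5,1) S=78.1966 payoff=47.7934 vs cont=47.7044 → 47.7934 [stop]  node(5,2) S=86.7301 payoff=39.2599 vs cont=39.1709 → 39.2599 [stop]  node(5,3) S=96.1949 payoff=29.7951 vs cont=29.7061 → 29.7951 [stop]  node(5,4) S=106.6926 payoff=19.2974 vs cont=19.4442 → 19.4442 [wait]  node(5,5) S=118.3358 payoff=7.6542 vs cont=9.8075 → 9.8075 [wait]  ⇒ S*(5)=96.1949
t_4: node(4,0) S=74.2501 payoff=51.7399 vs cont=51.6510 → 51.7399 [stop]  node(4,1) S=82.3529 payoff=43.6371 vs cont=43.5481 → 43.6371 [stop]  node(4,2) S=91.3400 payoff=34.6500 vs cont=34.5610 → 34.6500 [stop]  node(4,3) S=101.3079 payoff=24.6821 vs cont=24.6656 → 24.6821 [stop]  node(4,4) S=112.3635 payoff=13.6265 vs cont=14.6745 → 14.6745 [wait]  ⇒ S*(4)=101.3079
t_3: node(3,0) S=78.1966 payoff=47.7934 vs cont=47.7044 → 47.7934 [stop]  node(3,1) S=86.7301 payoff=39.2599 vs cont=39.1709 → 39.2599 [stop]  node(3,2) S=96.1949 payoff=29.7951 vs cont=29.7061 → 29.7951 [stop]  node(3,3) S=106.6926 payoff=19.2974 vs cont=19.7257 → 19.7257 [wait]  ⇒ S*(3)=96.1949
t_2: node(2,0) S=82.3529 payoff=43.6371 vs cont=43.5481 → 43.6371 [stop]  node(2,1) S=91.3400 payoff=34.6500 vs cont=34.5610 → 34.6500 [stop]  node(2,2) S=101.3079 payoff=24.6821 vs cont=24.8045 → 24.8045 [wait]  ⇒ S*(2)=91.3400
t_1: node(1,0) S=86.7301 payoff=39.2599 vs cont=39.1709 → 39.2599 [stop]  node(1,1) S=96.1949 payoff=29.7951 vs cont=29.7665 → 29.7951 [stop]  ⇒ S*(1)=96.1949
t_0: node(0,0) S=91.3400 payoff=34.6500 vs cont=34.5610 → 34.6500 [stop]  ⇒ S*(0)=91.3400

price = 34.6500
boundary = 91.3400 96.1949 91.3400 96.1949 101.3079 96.1949 101.3079 106.6926 112.3635
tree:
34.6500
39.2599 29.7951
43.6371 34.6500 24.8045
47.7934 39.2599 29.7951 19.7257
51.7399 43.6371 34.6500 24.6821 14.6745
55.4873 47.7934 39.2599 29.7951 19.4442 9.8075
59.0455 51.7399 43.6371 34.6500 24.6821 14.1042 5.4182
62.4242 55.4873 47.7934 39.2599 29.7951 19.2974 8.8024 1.9579
65.6323 59.0455 51.7399 43.6371 34.6500 24.6821 13.6265 3.8712 0.0000
68.6785 62.4242 55.4873 47.7934 39.2599 29.7951 19.2974 7.6542 0.0000 0.0000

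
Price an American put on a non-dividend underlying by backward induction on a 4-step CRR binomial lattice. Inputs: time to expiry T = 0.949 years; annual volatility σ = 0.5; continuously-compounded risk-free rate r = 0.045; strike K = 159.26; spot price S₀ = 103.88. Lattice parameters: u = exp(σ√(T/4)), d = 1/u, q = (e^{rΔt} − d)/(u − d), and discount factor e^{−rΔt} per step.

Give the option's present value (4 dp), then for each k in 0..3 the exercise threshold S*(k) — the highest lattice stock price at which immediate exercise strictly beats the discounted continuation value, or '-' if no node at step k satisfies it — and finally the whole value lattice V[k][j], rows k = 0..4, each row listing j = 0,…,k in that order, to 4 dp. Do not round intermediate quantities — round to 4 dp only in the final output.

params: Δt=0.23725 u=1.27576 d=0.78385 q=0.46123 e^(-rΔt)=0.98938
t_4 payoffs: 120.0446 95.4345 55.3800 0.0000 0.0000
t_3: node(3,0) S=50.0294 payoff=109.2306 vs cont=107.5393 → 109.2306 [stop]  node(3,1) S=81.4260 payoff=77.8340 vs cont=76.1427 → 77.8340 [stop]  node(3,2) S=132.5259 payoff=26.7341 vs cont=29.5200 → 29.5200 [wait]  node(3,3) S=215.6941 payoff=0.0000 vs cont=0.0000 → 0.0000 [wait]  ⇒ S*(3)=81.4260
t_2: node(2,0) S=63.8255 payoff=95.4345 vs cont=93.7432 → 95.4345 [stop]  node(2,1) S=103.8800 payoff=55.3800 vs cont=54.9601 → 55.3800 [stop]  node(2,2) S=169.0711 payoff=0.0000 vs cont=15.7355 → 15.7355 [wait]  ⇒ S*(2)=103.8800
t_1: node(1,0) S=81.4260 payoff=77.8340 vs cont=76.1427 → 77.8340 [stop]  node(1,1) S=132.5259 payoff=26.7341 vs cont=36.7007 → 36.7007 [wait]  ⇒ S*(1)=81.4260
t_0: node(0,0) S=103.8800 payoff=55.3800 vs cont=58.2369 → 58.2369 [wait]  ⇒ S*(0)=-

price = 58.2369
boundary = - 81.4260 103.8800 81.4260
tree:
58.2369
77.8340 36.7007
95.4345 55.3800 15.7355
109.2306 77.8340 29.5200 0.0000
120.0446 95.4345 55.3800 0.0000 0.0000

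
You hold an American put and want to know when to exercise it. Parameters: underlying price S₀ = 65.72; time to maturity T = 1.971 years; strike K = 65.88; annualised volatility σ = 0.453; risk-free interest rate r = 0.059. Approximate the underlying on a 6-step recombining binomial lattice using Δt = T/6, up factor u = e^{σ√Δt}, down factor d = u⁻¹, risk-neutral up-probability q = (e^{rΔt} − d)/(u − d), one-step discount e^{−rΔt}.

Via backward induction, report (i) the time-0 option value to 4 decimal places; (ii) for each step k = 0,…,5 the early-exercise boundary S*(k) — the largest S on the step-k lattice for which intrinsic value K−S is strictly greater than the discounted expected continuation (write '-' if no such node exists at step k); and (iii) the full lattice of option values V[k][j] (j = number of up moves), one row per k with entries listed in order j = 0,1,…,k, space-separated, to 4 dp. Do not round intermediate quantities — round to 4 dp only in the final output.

price = 12.8748
boundary = - - 39.1003 30.1593 39.1003 50.6919
tree:
12.8748
18.9293 6.6546
26.7797 10.9566 2.1315
35.7207 17.5089 4.1018 0.0221
42.6172 26.7797 7.8930 0.0428 0.0000
47.9366 35.7207 15.1881 0.0827 0.0000 0.0000
52.0397 42.6172 26.7797 0.1600 0.0000 0.0000 0.0000

Δt=0.32850, u=1.29646, d=0.77133, q=0.47272, disc=e^(-rΔt)=0.98081
k=6 terminal: V=max(K-S,0) → 52.0397 42.6172 26.7797 0.1600 0.0000 0.0000 0.0000
k=5: j=0 S=17.9434 intr=47.9366 cont=46.6721 V=47.9366[EX]; j=1 S=30.1593 intr=35.7207 cont=34.4561 V=35.7207[EX]; j=2 S=50.6919 intr=15.1881 cont=13.9235 V=15.1881[EX]; j=3 S=85.2033 intr=0.0000 cont=0.0827 V=0.0827[hold]; j=4 S=143.2101 intr=0.0000 cont=0.0000 V=0.0000[hold]; j=5 S=240.7084 intr=0.0000 cont=0.0000 V=0.0000[hold]  S*(5)=50.6919
k=4: j=0 S=23.2628 intr=42.6172 cont=41.3526 V=42.6172[EX]; j=1 S=39.1003 intr=26.7797 cont=25.5151 V=26.7797[EX]; j=2 S=65.7200 intr=0.1600 cont=7.8930 V=7.8930[hold]; j=3 S=110.4625 intr=0.0000 cont=0.0428 V=0.0428[hold]; j=4 S=185.6661 intr=0.0000 cont=0.0000 V=0.0000[hold]  S*(4)=39.1003
k=3: j=0 S=30.1593 intr=35.7207 cont=34.4561 V=35.7207[EX]; j=1 S=50.6919 intr=15.1881 cont=17.5089 V=17.5089[hold]; j=2 S=85.2033 intr=0.0000 cont=4.1018 V=4.1018[hold]; j=3 S=143.2101 intr=0.0000 cont=0.0221 V=0.0221[hold]  S*(3)=30.1593
k=2: j=0 S=39.1003 intr=26.7797 cont=26.5912 V=26.7797[EX]; j=1 S=65.7200 intr=0.1600 cont=10.9566 V=10.9566[hold]; j=2 S=110.4625 intr=0.0000 cont=2.1315 V=2.1315[hold]  S*(2)=39.1003
k=1: j=0 S=50.6919 intr=15.1881 cont=18.9293 V=18.9293[hold]; j=1 S=85.2033 intr=0.0000 cont=6.6546 V=6.6546[hold]  S*(1)=-
k=0: j=0 S=65.7200 intr=0.1600 cont=12.8748 V=12.8748[hold]  S*(0)=-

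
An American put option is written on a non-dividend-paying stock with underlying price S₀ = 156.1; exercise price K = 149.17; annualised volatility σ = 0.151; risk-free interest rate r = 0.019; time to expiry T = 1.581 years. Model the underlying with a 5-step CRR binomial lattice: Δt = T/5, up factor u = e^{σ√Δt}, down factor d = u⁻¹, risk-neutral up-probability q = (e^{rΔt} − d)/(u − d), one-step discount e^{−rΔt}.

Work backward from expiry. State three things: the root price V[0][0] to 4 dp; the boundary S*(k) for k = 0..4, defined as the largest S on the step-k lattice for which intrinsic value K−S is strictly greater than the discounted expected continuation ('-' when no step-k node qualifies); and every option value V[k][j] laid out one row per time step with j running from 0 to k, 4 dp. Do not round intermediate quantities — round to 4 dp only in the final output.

price = 7.2040
boundary = - - - 120.9972 131.7198
tree:
7.2040
11.7838 2.9620
18.6394 5.4457 0.6504
28.1728 9.8520 1.3470 0.0000
38.0226 17.4502 2.7896 0.0000 0.0000
47.0705 28.1728 5.7773 0.0000 0.0000 0.0000

Δt=0.31620, u=1.08862, d=0.91860, q=0.51423, disc=e^(-rΔt)=0.99401
k=5 terminal: V=max(K-S,0) → 47.0705 28.1728 5.7773 0.0000 0.0000 0.0000
k=4: j=0 S=111.1474 intr=38.0226 cont=37.1291 V=38.0226[EX]; j=1 S=131.7198 intr=17.4502 cont=16.5567 V=17.4502[EX]; j=2 S=156.1000 intr=0.0000 cont=2.7896 V=2.7896[hold]; j=3 S=184.9927 intr=0.0000 cont=0.0000 V=0.0000[hold]; j=4 S=219.2332 intr=0.0000 cont=0.0000 V=0.0000[hold]  S*(4)=131.7198
k=3: j=0 S=120.9972 intr=28.1728 cont=27.2793 V=28.1728[EX]; j=1 S=143.3927 intr=5.7773 cont=9.8520 V=9.8520[hold]; j=2 S=169.9334 intr=0.0000 cont=1.3470 V=1.3470[hold]; j=3 S=201.3866 intr=0.0000 cont=0.0000 V=0.0000[hold]  S*(3)=120.9972
k=2: j=0 S=131.7198 intr=17.4502 cont=18.6394 V=18.6394[hold]; j=1 S=156.1000 intr=0.0000 cont=5.4457 V=5.4457[hold]; j=2 S=184.9927 intr=0.0000 cont=0.6504 V=0.6504[hold]  S*(2)=-
k=1: j=0 S=143.3927 intr=5.7773 cont=11.7838 V=11.7838[hold]; j=1 S=169.9334 intr=0.0000 cont=2.9620 V=2.9620[hold]  S*(1)=-
k=0: j=0 S=156.1000 intr=0.0000 cont=7.2040 V=7.2040[hold]  S*(0)=-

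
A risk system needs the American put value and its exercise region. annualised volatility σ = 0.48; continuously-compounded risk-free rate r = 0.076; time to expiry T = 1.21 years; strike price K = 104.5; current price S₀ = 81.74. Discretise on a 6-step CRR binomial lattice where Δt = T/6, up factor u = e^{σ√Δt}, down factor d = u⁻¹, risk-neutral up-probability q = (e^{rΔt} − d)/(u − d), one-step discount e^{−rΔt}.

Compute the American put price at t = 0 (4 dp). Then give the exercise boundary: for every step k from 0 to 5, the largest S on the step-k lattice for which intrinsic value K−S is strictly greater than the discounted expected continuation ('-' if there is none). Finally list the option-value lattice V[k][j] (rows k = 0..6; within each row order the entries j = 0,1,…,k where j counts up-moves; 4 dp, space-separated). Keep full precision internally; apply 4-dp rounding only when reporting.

price = 28.6460
boundary = - - 53.1136 65.8901 53.1136 65.8901
tree:
28.6460
39.0988 18.3247
51.3864 27.1397 9.4336
61.6854 38.6099 15.6763 3.0236
69.9874 51.3864 25.2117 5.9257 0.0000
76.6796 61.6854 38.6099 11.6133 0.0000 0.0000
82.0742 69.9874 51.3864 22.7600 0.0000 0.0000 0.0000

params: Δt=0.20167 u=1.24055 d=0.80609 q=0.48187 e^(-rΔt)=0.98479
t_6 payoffs: 82.0742 69.9874 51.3864 22.7600 0.0000 0.0000 0.0000
t_5: node(5,0) S=27.8204 payoff=76.6796 vs cont=75.0902 → 76.6796 [stop]  node(5,1) S=42.8146 payoff=61.6854 vs cont=60.0960 → 61.6854 [stop]  node(5,2) S=65.8901 payoff=38.6099 vs cont=37.0205 → 38.6099 [stop]  node(5,3) S=101.4026 payoff=3.0974 vs cont=11.6133 → 11.6133 [wait]  node(5,4) S=156.0550 payoff=0.0000 vs cont=0.0000 → 0.0000 [wait]  node(5,5) S=240.1633 payoff=0.0000 vs cont=0.0000 → 0.0000 [wait]  ⇒ S*(5)=65.8901
t_4: node(4,0) S=34.5126 payoff=69.9874 vs cont=68.3980 → 69.9874 [stop]  node(4,1) S=53.1136 payoff=51.3864 vs cont=49.7970 → 51.3864 [stop]  node(4,2) S=81.7400 payoff=22.7600 vs cont=25.2117 → 25.2117 [wait]  node(4,3) S=125.7950 payoff=0.0000 vs cont=5.9257 → 5.9257 [wait]  node(4,4) S=193.5941 payoff=0.0000 vs cont=0.0000 → 0.0000 [wait]  ⇒ S*(4)=53.1136
t_3: node(3,0) S=42.8146 payoff=61.6854 vs cont=60.0960 → 61.6854 [stop]  node(3,1) S=65.8901 payoff=38.6099 vs cont=38.1839 → 38.6099 [stop]  node(3,2) S=101.4026 payoff=3.0974 vs cont=15.6763 → 15.6763 [wait]  node(3,3) S=156.0550 payoff=0.0000 vs cont=3.0236 → 3.0236 [wait]  ⇒ S*(3)=65.8901
t_2: node(2,0) S=53.1136 payoff=51.3864 vs cont=49.7970 → 51.3864 [stop]  node(2,1) S=81.7400 payoff=22.7600 vs cont=27.1397 → 27.1397 [wait]  node(2,2) S=125.7950 payoff=0.0000 vs cont=9.4336 → 9.4336 [wait]  ⇒ S*(2)=53.1136
t_1: node(1,0) S=65.8901 payoff=38.6099 vs cont=39.0988 → 39.0988 [wait]  node(1,1) S=101.4026 payoff=3.0974 vs cont=18.3247 → 18.3247 [wait]  ⇒ S*(1)=-
t_0: node(0,0) S=81.7400 payoff=22.7600 vs cont=28.6460 → 28.6460 [wait]  ⇒ S*(0)=-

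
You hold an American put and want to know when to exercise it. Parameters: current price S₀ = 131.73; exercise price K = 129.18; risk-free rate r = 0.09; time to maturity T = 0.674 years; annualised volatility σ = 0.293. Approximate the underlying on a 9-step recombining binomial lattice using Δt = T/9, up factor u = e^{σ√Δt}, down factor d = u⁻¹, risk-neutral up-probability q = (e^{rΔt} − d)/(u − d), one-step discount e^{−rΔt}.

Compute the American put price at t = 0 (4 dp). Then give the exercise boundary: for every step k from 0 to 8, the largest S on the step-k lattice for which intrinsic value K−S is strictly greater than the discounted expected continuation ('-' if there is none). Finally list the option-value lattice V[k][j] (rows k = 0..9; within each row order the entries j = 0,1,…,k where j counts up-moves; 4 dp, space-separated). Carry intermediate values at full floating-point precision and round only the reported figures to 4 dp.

price = 8.6762
boundary = - - - 103.5660 95.5860 103.5660 95.5860 103.5660 112.2121
tree:
8.6762
12.8261 4.9898
18.4206 7.8712 2.4169
25.6140 12.0745 4.1257 0.8840
33.5940 17.9252 6.8754 1.6621 0.1832
40.9590 25.6140 11.1192 3.0798 0.3859 0.0000
47.7566 33.5940 17.3062 5.5998 0.8130 0.0000 0.0000
54.0304 40.9590 25.6140 9.9255 1.7126 0.0000 0.0000 0.0000
59.8208 47.7566 33.5940 16.9679 3.6077 0.0000 0.0000 0.0000 0.0000
65.1650 54.0304 40.9590 25.6140 7.6000 0.0000 0.0000 0.0000 0.0000 0.0000

Δt=0.07489  u=1.08348  d=0.92295  q=0.52209  discount=0.99328
step 9 (expiry): payoffs max(K−S,0) = 65.1650 54.0304 40.9590 25.6140 7.6000 0.0000 0.0000 0.0000 0.0000 0.0000
step 8: (k=8,j=0): S=69.3592, (K−S)⁺=59.8208, hold=58.9530 ⇒ V=59.8208 exercise | (k=8,j=1): S=81.4234, (K−S)⁺=47.7566, hold=46.8888 ⇒ V=47.7566 exercise | (k=8,j=2): S=95.5860, (K−S)⁺=33.5940, hold=32.7262 ⇒ V=33.5940 exercise | (k=8,j=3): S=112.2121, (K−S)⁺=16.9679, hold=16.1002 ⇒ V=16.9679 exercise | (k=8,j=4): S=131.7300, (K−S)⁺=0.0000, hold=3.6077 ⇒ V=3.6077 continue | (k=8,j=5): S=154.6428, (K−S)⁺=0.0000, hold=0.0000 ⇒ V=0.0000 continue | (k=8,j=6): S=181.5411, (K−S)⁺=0.0000, hold=0.0000 ⇒ V=0.0000 continue | (k=8,j=7): S=213.1179, (K−S)⁺=0.0000, hold=0.0000 ⇒ V=0.0000 continue | (k=8,j=8): S=250.1872, (K−S)⁺=0.0000, hold=0.0000 ⇒ V=0.0000 continue  boundary S*=112.2121
step 7: (k=7,j=0): S=75.1496, (K−S)⁺=54.0304, hold=53.1626 ⇒ V=54.0304 exercise | (k=7,j=1): S=88.2210, (K−S)⁺=40.9590, hold=40.0913 ⇒ V=40.9590 exercise | (k=7,j=2): S=103.5660, (K−S)⁺=25.6140, hold=24.7463 ⇒ V=25.6140 exercise | (k=7,j=3): S=121.5800, (K−S)⁺=7.6000, hold=9.9255 ⇒ V=9.9255 continue | (k=7,j=4): S=142.7274, (K−S)⁺=0.0000, hold=1.7126 ⇒ V=1.7126 continue | (k=7,j=5): S=167.5531, (K−S)⁺=0.0000, hold=0.0000 ⇒ V=0.0000 continue | (k=7,j=6): S=196.6969, (K−S)⁺=0.0000, hold=0.0000 ⇒ V=0.0000 continue | (k=7,j=7): S=230.9099, (K−S)⁺=0.0000, hold=0.0000 ⇒ V=0.0000 continue  boundary S*=103.5660
step 6: (k=6,j=0): S=81.4234, (K−S)⁺=47.7566, hold=46.8888 ⇒ V=47.7566 exercise | (k=6,j=1): S=95.5860, (K−S)⁺=33.5940, hold=32.7262 ⇒ V=33.5940 exercise | (k=6,j=2): S=112.2121, (K−S)⁺=16.9679, hold=17.3062 ⇒ V=17.3062 continue | (k=6,j=3): S=131.7300, (K−S)⁺=0.0000, hold=5.5998 ⇒ V=5.5998 continue | (k=6,j=4): S=154.6428, (K−S)⁺=0.0000, hold=0.8130 ⇒ V=0.8130 continue | (k=6,j=5): S=181.5411, (K−S)⁺=0.0000, hold=0.0000 ⇒ V=0.0000 continue | (k=6,j=6): S=213.1179, (K−S)⁺=0.0000, hold=0.0000 ⇒ V=0.0000 continue  boundary S*=95.5860
step 5: (k=5,j=0): S=88.2210, (K−S)⁺=40.9590, hold=40.0913 ⇒ V=40.9590 exercise | (k=5,j=1): S=103.5660, (K−S)⁺=25.6140, hold=24.9217 ⇒ V=25.6140 exercise | (k=5,j=2): S=121.5800, (K−S)⁺=7.6000, hold=11.1192 ⇒ V=11.1192 continue | (k=5,j=3): S=142.7274, (K−S)⁺=0.0000, hold=3.0798 ⇒ V=3.0798 continue | (k=5,j=4): S=167.5531, (K−S)⁺=0.0000, hold=0.3859 ⇒ V=0.3859 continue | (k=5,j=5): S=196.6969, (K−S)⁺=0.0000, hold=0.0000 ⇒ V=0.0000 continue  boundary S*=103.5660
step 4: (k=4,j=0): S=95.5860, (K−S)⁺=33.5940, hold=32.7262 ⇒ V=33.5940 exercise | (k=4,j=1): S=112.2121, (K−S)⁺=16.9679, hold=17.9252 ⇒ V=17.9252 continue | (k=4,j=2): S=131.7300, (K−S)⁺=0.0000, hold=6.8754 ⇒ V=6.8754 continue | (k=4,j=3): S=154.6428, (K−S)⁺=0.0000, hold=1.6621 ⇒ V=1.6621 continue | (k=4,j=4): S=181.5411, (K−S)⁺=0.0000, hold=0.1832 ⇒ V=0.1832 continue  boundary S*=95.5860
step 3: (k=3,j=0): S=103.5660, (K−S)⁺=25.6140, hold=25.2427 ⇒ V=25.6140 exercise | (k=3,j=1): S=121.5800, (K−S)⁺=7.6000, hold=12.0745 ⇒ V=12.0745 continue | (k=3,j=2): S=142.7274, (K−S)⁺=0.0000, hold=4.1257 ⇒ V=4.1257 continue | (k=3,j=3): S=167.5531, (K−S)⁺=0.0000, hold=0.8840 ⇒ V=0.8840 continue  boundary S*=103.5660
step 2: (k=2,j=0): S=112.2121, (K−S)⁺=16.9679, hold=18.4206 ⇒ V=18.4206 continue | (k=2,j=1): S=131.7300, (K−S)⁺=0.0000, hold=7.8712 ⇒ V=7.8712 continue | (k=2,j=2): S=154.6428, (K−S)⁺=0.0000, hold=2.4169 ⇒ V=2.4169 continue  boundary S*=-
step 1: (k=1,j=0): S=121.5800, (K−S)⁺=7.6000, hold=12.8261 ⇒ V=12.8261 continue | (k=1,j=1): S=142.7274, (K−S)⁺=0.0000, hold=4.9898 ⇒ V=4.9898 continue  boundary S*=-
step 0: (k=0,j=0): S=131.7300, (K−S)⁺=0.0000, hold=8.6762 ⇒ V=8.6762 continue  boundary S*=-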